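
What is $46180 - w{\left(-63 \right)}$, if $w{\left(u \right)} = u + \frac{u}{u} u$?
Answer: $46306$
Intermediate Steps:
$w{\left(u \right)} = 2 u$ ($w{\left(u \right)} = u + 1 u = u + u = 2 u$)
$46180 - w{\left(-63 \right)} = 46180 - 2 \left(-63\right) = 46180 - -126 = 46180 + 126 = 46306$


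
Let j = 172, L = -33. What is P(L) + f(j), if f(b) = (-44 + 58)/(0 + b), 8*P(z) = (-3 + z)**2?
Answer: 13939/86 ≈ 162.08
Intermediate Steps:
P(z) = (-3 + z)**2/8
f(b) = 14/b
P(L) + f(j) = (-3 - 33)**2/8 + 14/172 = (1/8)*(-36)**2 + 14*(1/172) = (1/8)*1296 + 7/86 = 162 + 7/86 = 13939/86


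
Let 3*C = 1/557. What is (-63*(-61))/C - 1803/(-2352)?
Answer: 5034576553/784 ≈ 6.4217e+6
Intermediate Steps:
C = 1/1671 (C = (1/3)/557 = (1/3)*(1/557) = 1/1671 ≈ 0.00059844)
(-63*(-61))/C - 1803/(-2352) = (-63*(-61))/(1/1671) - 1803/(-2352) = 3843*1671 - 1803*(-1/2352) = 6421653 + 601/784 = 5034576553/784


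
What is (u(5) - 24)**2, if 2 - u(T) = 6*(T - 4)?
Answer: 784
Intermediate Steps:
u(T) = 26 - 6*T (u(T) = 2 - 6*(T - 4) = 2 - 6*(-4 + T) = 2 - (-24 + 6*T) = 2 + (24 - 6*T) = 26 - 6*T)
(u(5) - 24)**2 = ((26 - 6*5) - 24)**2 = ((26 - 30) - 24)**2 = (-4 - 24)**2 = (-28)**2 = 784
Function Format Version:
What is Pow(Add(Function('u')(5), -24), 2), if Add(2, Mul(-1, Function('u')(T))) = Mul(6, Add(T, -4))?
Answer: 784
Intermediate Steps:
Function('u')(T) = Add(26, Mul(-6, T)) (Function('u')(T) = Add(2, Mul(-1, Mul(6, Add(T, -4)))) = Add(2, Mul(-1, Mul(6, Add(-4, T)))) = Add(2, Mul(-1, Add(-24, Mul(6, T)))) = Add(2, Add(24, Mul(-6, T))) = Add(26, Mul(-6, T)))
Pow(Add(Function('u')(5), -24), 2) = Pow(Add(Add(26, Mul(-6, 5)), -24), 2) = Pow(Add(Add(26, -30), -24), 2) = Pow(Add(-4, -24), 2) = Pow(-28, 2) = 784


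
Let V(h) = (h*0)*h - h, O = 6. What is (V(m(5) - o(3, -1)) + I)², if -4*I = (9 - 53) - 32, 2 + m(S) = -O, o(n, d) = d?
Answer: 676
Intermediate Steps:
m(S) = -8 (m(S) = -2 - 1*6 = -2 - 6 = -8)
V(h) = -h (V(h) = 0*h - h = 0 - h = -h)
I = 19 (I = -((9 - 53) - 32)/4 = -(-44 - 32)/4 = -¼*(-76) = 19)
(V(m(5) - o(3, -1)) + I)² = (-(-8 - 1*(-1)) + 19)² = (-(-8 + 1) + 19)² = (-1*(-7) + 19)² = (7 + 19)² = 26² = 676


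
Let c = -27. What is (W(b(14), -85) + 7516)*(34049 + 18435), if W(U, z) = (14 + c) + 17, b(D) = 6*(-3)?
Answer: 394679680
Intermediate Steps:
b(D) = -18
W(U, z) = 4 (W(U, z) = (14 - 27) + 17 = -13 + 17 = 4)
(W(b(14), -85) + 7516)*(34049 + 18435) = (4 + 7516)*(34049 + 18435) = 7520*52484 = 394679680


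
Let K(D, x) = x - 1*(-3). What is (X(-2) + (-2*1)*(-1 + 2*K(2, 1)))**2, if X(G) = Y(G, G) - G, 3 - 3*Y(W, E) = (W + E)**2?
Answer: 2401/9 ≈ 266.78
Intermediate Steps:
Y(W, E) = 1 - (E + W)**2/3 (Y(W, E) = 1 - (W + E)**2/3 = 1 - (E + W)**2/3)
K(D, x) = 3 + x (K(D, x) = x + 3 = 3 + x)
X(G) = 1 - G - 4*G**2/3 (X(G) = (1 - (G + G)**2/3) - G = (1 - 4*G**2/3) - G = 1 - G - 4*G**2/3)
(X(-2) + (-2*1)*(-1 + 2*K(2, 1)))**2 = ((1 - 1*(-2) - 4/3*(-2)**2) + (-2*1)*(-1 + 2*(3 + 1)))**2 = ((1 + 2 - 4/3*4) - 2*(-1 + 2*4))**2 = ((1 + 2 - 16/3) - 2*(-1 + 8))**2 = (-7/3 - 2*7)**2 = (-7/3 - 14)**2 = (-49/3)**2 = 2401/9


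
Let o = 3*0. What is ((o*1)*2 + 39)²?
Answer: 1521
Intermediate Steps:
o = 0
((o*1)*2 + 39)² = ((0*1)*2 + 39)² = (0*2 + 39)² = (0 + 39)² = 39² = 1521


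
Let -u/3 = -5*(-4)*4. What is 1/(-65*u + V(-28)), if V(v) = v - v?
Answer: 1/15600 ≈ 6.4103e-5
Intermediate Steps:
u = -240 (u = -3*(-5*(-4))*4 = -60*4 = -3*80 = -240)
V(v) = 0
1/(-65*u + V(-28)) = 1/(-65*(-240) + 0) = 1/(15600 + 0) = 1/15600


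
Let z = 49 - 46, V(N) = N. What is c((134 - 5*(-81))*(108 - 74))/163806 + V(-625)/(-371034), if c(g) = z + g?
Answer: 575255078/5064799617 ≈ 0.11358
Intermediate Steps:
z = 3
c(g) = 3 + g
c((134 - 5*(-81))*(108 - 74))/163806 + V(-625)/(-371034) = (3 + (134 - 5*(-81))*(108 - 74))/163806 - 625/(-371034) = (3 + (134 + 405)*34)*(1/163806) - 625*(-1/371034) = (3 + 539*34)*(1/163806) + 625/371034 = (3 + 18326)*(1/163806) + 625/371034 = 18329*(1/163806) + 625/371034 = 18329/163806 + 625/371034 = 575255078/5064799617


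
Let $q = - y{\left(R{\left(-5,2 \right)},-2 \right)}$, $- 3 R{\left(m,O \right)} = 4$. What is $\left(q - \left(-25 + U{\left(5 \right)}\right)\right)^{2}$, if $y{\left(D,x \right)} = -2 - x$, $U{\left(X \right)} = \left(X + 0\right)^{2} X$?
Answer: $10000$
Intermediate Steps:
$U{\left(X \right)} = X^{3}$ ($U{\left(X \right)} = X^{2} X = X^{3}$)
$R{\left(m,O \right)} = - \frac{4}{3}$ ($R{\left(m,O \right)} = \left(- \frac{1}{3}\right) 4 = - \frac{4}{3}$)
$q = 0$ ($q = - (-2 - -2) = - (-2 + 2) = \left(-1\right) 0 = 0$)
$\left(q - \left(-25 + U{\left(5 \right)}\right)\right)^{2} = \left(0 + \left(25 - 5^{3}\right)\right)^{2} = \left(0 + \left(25 - 125\right)\right)^{2} = \left(0 - 100\right)^{2} = \left(-100\right)^{2} = 10000$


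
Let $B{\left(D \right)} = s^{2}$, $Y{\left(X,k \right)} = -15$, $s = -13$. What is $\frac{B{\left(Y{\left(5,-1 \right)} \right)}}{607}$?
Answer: $\frac{169}{607} \approx 0.27842$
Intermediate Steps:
$B{\left(D \right)} = 169$ ($B{\left(D \right)} = \left(-13\right)^{2} = 169$)
$\frac{B{\left(Y{\left(5,-1 \right)} \right)}}{607} = \frac{169}{607}$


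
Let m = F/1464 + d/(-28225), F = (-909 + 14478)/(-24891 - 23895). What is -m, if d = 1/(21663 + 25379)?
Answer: 3002742161459/15805373600542800 ≈ 0.00018998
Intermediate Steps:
d = 1/47042 ≈ 2.1258e-5
F = -4523/16262 (F = 13569/(-48786) = 13569*(-1/48786) = -4523/16262 ≈ -0.27813)
m = -3002742161459/15805373600542800 (m = -4523/16262/1464 + (1/47042)/(-28225) = -4523/16262*1/1464 + (1/47042)*(-1/28225) = -4523/23807568 - 1/1327760450 = -3002742161459/15805373600542800 ≈ -0.00018998)
-m = -1*(-3002742161459/15805373600542800) = 3002742161459/15805373600542800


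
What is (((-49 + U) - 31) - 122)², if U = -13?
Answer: 46225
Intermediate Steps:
(((-49 + U) - 31) - 122)² = (((-49 - 13) - 31) - 122)² = ((-62 - 31) - 122)² = (-93 - 122)² = (-215)² = 46225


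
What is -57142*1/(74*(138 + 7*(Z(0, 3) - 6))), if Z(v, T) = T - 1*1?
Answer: -28571/4070 ≈ -7.0199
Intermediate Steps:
Z(v, T) = -1 + T (Z(v, T) = T - 1 = -1 + T)
-57142*1/(74*(138 + 7*(Z(0, 3) - 6))) = -57142*1/(74*(138 + 7*((-1 + 3) - 6))) = -57142*1/(74*(138 + 7*(2 - 6))) = -57142*1/(74*(138 + 7*(-4))) = -57142*1/(74*(138 - 28)) = -57142/(110*74) = -57142/8140 = -57142*1/8140 = -28571/4070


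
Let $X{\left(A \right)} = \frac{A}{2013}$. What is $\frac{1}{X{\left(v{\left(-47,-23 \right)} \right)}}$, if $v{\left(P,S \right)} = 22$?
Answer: $\frac{183}{2} \approx 91.5$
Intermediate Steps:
$X{\left(A \right)} = \frac{A}{2013}$ ($X{\left(A \right)} = A \frac{1}{2013} = \frac{A}{2013}$)
$\frac{1}{X{\left(v{\left(-47,-23 \right)} \right)}} = \frac{1}{\frac{1}{2013} \cdot 22} = \frac{1}{\frac{2}{183}} = \frac{183}{2}$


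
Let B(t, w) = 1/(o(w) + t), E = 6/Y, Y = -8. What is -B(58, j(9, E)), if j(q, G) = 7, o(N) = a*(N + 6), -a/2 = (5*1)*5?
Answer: 1/592 ≈ 0.0016892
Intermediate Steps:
a = -50 (a = -2*5*1*5 = -10*5 = -2*25 = -50)
E = -¾ (E = 6/(-8) = 6*(-⅛) = -¾ ≈ -0.75000)
o(N) = -300 - 50*N (o(N) = -50*(N + 6) = -50*(6 + N) = -300 - 50*N)
B(t, w) = 1/(-300 + t - 50*w) (B(t, w) = 1/((-300 - 50*w) + t) = 1/(-300 + t - 50*w))
-B(58, j(9, E)) = -1/(-300 + 58 - 50*7) = -1/(-300 + 58 - 350) = -1/(-592) = -1*(-1/592) = 1/592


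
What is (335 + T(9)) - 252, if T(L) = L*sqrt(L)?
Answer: 110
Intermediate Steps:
T(L) = L**(3/2)
(335 + T(9)) - 252 = (335 + 9**(3/2)) - 252 = (335 + 27) - 252 = 362 - 252 = 110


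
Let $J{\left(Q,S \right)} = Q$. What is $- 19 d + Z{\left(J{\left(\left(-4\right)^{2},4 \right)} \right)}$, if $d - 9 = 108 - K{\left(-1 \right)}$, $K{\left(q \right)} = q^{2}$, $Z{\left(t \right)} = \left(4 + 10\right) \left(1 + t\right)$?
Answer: $-1966$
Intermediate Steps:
$Z{\left(t \right)} = 14 + 14 t$ ($Z{\left(t \right)} = 14 \left(1 + t\right) = 14 + 14 t$)
$d = 116$ ($d = 9 + \left(108 - \left(-1\right)^{2}\right) = 9 + \left(108 - 1\right) = 9 + 107 = 116$)
$- 19 d + Z{\left(J{\left(\left(-4\right)^{2},4 \right)} \right)} = \left(-19\right) 116 + \left(14 + 14 \left(-4\right)^{2}\right) = -2204 + \left(14 + 14 \cdot 16\right) = -2204 + \left(14 + 224\right) = -2204 + 238 = -1966$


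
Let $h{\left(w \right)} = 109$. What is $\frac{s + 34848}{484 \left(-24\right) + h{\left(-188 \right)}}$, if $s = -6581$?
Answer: $- \frac{28267}{11507} \approx -2.4565$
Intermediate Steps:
$\frac{s + 34848}{484 \left(-24\right) + h{\left(-188 \right)}} = \frac{-6581 + 34848}{484 \left(-24\right) + 109} = \frac{28267}{-11616 + 109} = \frac{28267}{-11507} = 28267 \left(- \frac{1}{11507}\right) = - \frac{28267}{11507}$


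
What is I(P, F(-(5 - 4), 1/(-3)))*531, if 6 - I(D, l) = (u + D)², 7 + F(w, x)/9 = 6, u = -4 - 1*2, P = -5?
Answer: -61065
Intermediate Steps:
u = -6 (u = -4 - 2 = -6)
F(w, x) = -9 (F(w, x) = -63 + 9*6 = -63 + 54 = -9)
I(D, l) = 6 - (-6 + D)²
I(P, F(-(5 - 4), 1/(-3)))*531 = (6 - (-6 - 5)²)*531 = (6 - 1*(-11)²)*531 = (6 - 1*121)*531 = (6 - 121)*531 = -115*531 = -61065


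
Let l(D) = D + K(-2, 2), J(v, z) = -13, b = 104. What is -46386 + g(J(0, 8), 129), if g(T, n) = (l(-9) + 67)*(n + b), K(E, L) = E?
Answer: -33338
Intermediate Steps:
l(D) = -2 + D (l(D) = D - 2 = -2 + D)
g(T, n) = 5824 + 56*n (g(T, n) = ((-2 - 9) + 67)*(n + 104) = (-11 + 67)*(104 + n) = 56*(104 + n) = 5824 + 56*n)
-46386 + g(J(0, 8), 129) = -46386 + (5824 + 56*129) = -46386 + (5824 + 7224) = -46386 + 13048 = -33338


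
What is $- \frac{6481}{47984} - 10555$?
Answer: $- \frac{506477601}{47984} \approx -10555.0$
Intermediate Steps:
$- \frac{6481}{47984} - 10555 = - \frac{506477601}{47984}$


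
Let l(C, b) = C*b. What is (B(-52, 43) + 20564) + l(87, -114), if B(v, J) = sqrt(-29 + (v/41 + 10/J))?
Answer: 10646 + I*sqrt(93356139)/1763 ≈ 10646.0 + 5.4805*I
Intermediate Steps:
B(v, J) = sqrt(-29 + 10/J + v/41) (B(v, J) = sqrt(-29 + (v*(1/41) + 10/J)) = sqrt(-29 + (v/41 + 10/J)) = sqrt(-29 + (10/J + v/41)) = sqrt(-29 + 10/J + v/41))
(B(-52, 43) + 20564) + l(87, -114) = (sqrt(-48749 + 41*(-52) + 16810/43)/41 + 20564) + 87*(-114) = (sqrt(-48749 - 2132 + 16810*(1/43))/41 + 20564) - 9918 = (sqrt(-48749 - 2132 + 16810/43)/41 + 20564) - 9918 = (sqrt(-2171073/43)/41 + 20564) - 9918 = ((I*sqrt(93356139)/43)/41 + 20564) - 9918 = (I*sqrt(93356139)/1763 + 20564) - 9918 = (20564 + I*sqrt(93356139)/1763) - 9918 = 10646 + I*sqrt(93356139)/1763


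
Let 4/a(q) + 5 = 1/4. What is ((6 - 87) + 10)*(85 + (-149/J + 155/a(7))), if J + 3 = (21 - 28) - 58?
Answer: 1870779/272 ≈ 6877.9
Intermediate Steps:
J = -68 (J = -3 + ((21 - 28) - 58) = -3 + (-7 - 58) = -3 - 65 = -68)
a(q) = -16/19 (a(q) = 4/(-5 + 1/4) = 4/(-19/4) = 4*(-4/19) = -16/19)
((6 - 87) + 10)*(85 + (-149/J + 155/a(7))) = ((6 - 87) + 10)*(85 + (-149/(-68) + 155/(-16/19))) = (-81 + 10)*(85 + (-149*(-1/68) + 155*(-19/16))) = -71*(85 + (149/68 - 2945/16)) = -71*(85 - 49469/272) = -71*(-26349/272) = 1870779/272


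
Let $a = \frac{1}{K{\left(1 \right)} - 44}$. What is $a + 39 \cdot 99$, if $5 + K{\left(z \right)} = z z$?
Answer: $\frac{185327}{48} \approx 3861.0$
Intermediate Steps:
$K{\left(z \right)} = -5 + z^{2}$ ($K{\left(z \right)} = -5 + z z = -5 + z^{2}$)
$a = - \frac{1}{48}$ ($a = \frac{1}{\left(-5 + 1^{2}\right) - 44} = \frac{1}{\left(-5 + 1\right) - 44} = \frac{1}{-4 - 44} = \frac{1}{-48} = - \frac{1}{48} \approx -0.020833$)
$a + 39 \cdot 99 = - \frac{1}{48} + 39 \cdot 99 = - \frac{1}{48} + 3861 = \frac{185327}{48}$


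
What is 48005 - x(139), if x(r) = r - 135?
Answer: 48001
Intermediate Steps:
x(r) = -135 + r
48005 - x(139) = 48005 - (-135 + 139) = 48005 - 1*4 = 48005 - 4 = 48001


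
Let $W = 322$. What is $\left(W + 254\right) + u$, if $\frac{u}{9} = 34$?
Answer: $882$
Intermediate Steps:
$u = 306$ ($u = 9 \cdot 34 = 306$)
$\left(W + 254\right) + u = \left(322 + 254\right) + 306 = 576 + 306 = 882$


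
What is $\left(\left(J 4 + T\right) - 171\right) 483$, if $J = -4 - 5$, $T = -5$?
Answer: $-102396$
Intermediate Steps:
$J = -9$
$\left(\left(J 4 + T\right) - 171\right) 483 = \left(\left(\left(-9\right) 4 - 5\right) - 171\right) 483 = \left(\left(-36 - 5\right) - 171\right) 483 = \left(-41 - 171\right) 483 = \left(-212\right) 483 = -102396$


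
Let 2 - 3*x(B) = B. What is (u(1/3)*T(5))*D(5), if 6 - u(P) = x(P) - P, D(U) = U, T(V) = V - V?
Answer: 0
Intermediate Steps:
x(B) = ⅔ - B/3
T(V) = 0
u(P) = 16/3 + 4*P/3 (u(P) = 6 - ((⅔ - P/3) - P) = 6 - (⅔ - 4*P/3) = 6 + (-⅔ + 4*P/3) = 16/3 + 4*P/3)
(u(1/3)*T(5))*D(5) = ((16/3 + (4/3)/3)*0)*5 = ((16/3 + (4/3)*(⅓))*0)*5 = ((16/3 + 4/9)*0)*5 = ((52/9)*0)*5 = 0*5 = 0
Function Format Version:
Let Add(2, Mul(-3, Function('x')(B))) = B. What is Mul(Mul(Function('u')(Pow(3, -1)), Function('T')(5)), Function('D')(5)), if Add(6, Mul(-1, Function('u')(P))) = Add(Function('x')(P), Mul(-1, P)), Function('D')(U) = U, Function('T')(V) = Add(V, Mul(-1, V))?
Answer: 0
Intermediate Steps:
Function('x')(B) = Add(Rational(2, 3), Mul(Rational(-1, 3), B))
Function('T')(V) = 0
Function('u')(P) = Add(Rational(16, 3), Mul(Rational(4, 3), P)) (Function('u')(P) = Add(6, Mul(-1, Add(Add(Rational(2, 3), Mul(Rational(-1, 3), P)), Mul(-1, P)))) = Add(6, Mul(-1, Add(Rational(2, 3), Mul(Rational(-4, 3), P)))) = Add(6, Add(Rational(-2, 3), Mul(Rational(4, 3), P))) = Add(Rational(16, 3), Mul(Rational(4, 3), P)))
Mul(Mul(Function('u')(Pow(3, -1)), Function('T')(5)), Function('D')(5)) = Mul(Mul(Add(Rational(16, 3), Mul(Rational(4, 3), Pow(3, -1))), 0), 5) = Mul(Mul(Add(Rational(16, 3), Mul(Rational(4, 3), Rational(1, 3))), 0), 5) = Mul(Mul(Add(Rational(16, 3), Rational(4, 9)), 0), 5) = Mul(Mul(Rational(52, 9), 0), 5) = Mul(0, 5) = 0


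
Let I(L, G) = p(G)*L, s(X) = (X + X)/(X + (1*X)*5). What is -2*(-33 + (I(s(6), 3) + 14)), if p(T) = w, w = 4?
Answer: 106/3 ≈ 35.333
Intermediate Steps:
p(T) = 4
s(X) = ⅓ (s(X) = (2*X)/(X + X*5) = (2*X)/(X + 5*X) = (2*X)/((6*X)) = (2*X)*(1/(6*X)) = ⅓)
I(L, G) = 4*L
-2*(-33 + (I(s(6), 3) + 14)) = -2*(-33 + (4*(⅓) + 14)) = -2*(-33 + (4/3 + 14)) = -2*(-33 + 46/3) = -2*(-53/3) = 106/3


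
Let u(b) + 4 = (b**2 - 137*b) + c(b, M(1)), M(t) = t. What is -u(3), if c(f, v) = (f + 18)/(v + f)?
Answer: 1603/4 ≈ 400.75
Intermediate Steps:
c(f, v) = (18 + f)/(f + v)
u(b) = -4 + b**2 - 137*b + (18 + b)/(1 + b) (u(b) = -4 + ((b**2 - 137*b) + (18 + b)/(b + 1)) = -4 + ((b**2 - 137*b) + (18 + b)/(1 + b)) = -4 + (b**2 - 137*b + (18 + b)/(1 + b)) = -4 + b**2 - 137*b + (18 + b)/(1 + b))
-u(3) = -(14 + 3**3 - 140*3 - 136*3**2)/(1 + 3) = -(14 + 27 - 420 - 136*9)/4 = -(14 + 27 - 420 - 1224)/4 = -(-1603)/4 = -1*(-1603/4) = 1603/4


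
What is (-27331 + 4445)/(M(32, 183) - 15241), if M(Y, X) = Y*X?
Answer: 22886/9385 ≈ 2.4386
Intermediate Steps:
M(Y, X) = X*Y
(-27331 + 4445)/(M(32, 183) - 15241) = (-27331 + 4445)/(183*32 - 15241) = -22886/(5856 - 15241) = -22886/(-9385) = -22886*(-1/9385) = 22886/9385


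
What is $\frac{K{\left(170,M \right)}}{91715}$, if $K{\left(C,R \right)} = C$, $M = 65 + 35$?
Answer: $\frac{2}{1079} \approx 0.0018536$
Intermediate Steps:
$M = 100$
$\frac{K{\left(170,M \right)}}{91715} = \frac{170}{91715} = 170 \cdot \frac{1}{91715} = \frac{2}{1079}$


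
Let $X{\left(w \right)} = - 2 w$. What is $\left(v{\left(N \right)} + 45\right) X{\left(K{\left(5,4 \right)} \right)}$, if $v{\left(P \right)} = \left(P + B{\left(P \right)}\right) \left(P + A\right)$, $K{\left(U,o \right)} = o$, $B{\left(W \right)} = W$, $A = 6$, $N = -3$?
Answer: $-216$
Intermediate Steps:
$v{\left(P \right)} = 2 P \left(6 + P\right)$ ($v{\left(P \right)} = \left(P + P\right) \left(P + 6\right) = 2 P \left(6 + P\right)$)
$\left(v{\left(N \right)} + 45\right) X{\left(K{\left(5,4 \right)} \right)} = \left(2 \left(-3\right) \left(6 - 3\right) + 45\right) \left(\left(-2\right) 4\right) = \left(2 \left(-3\right) 3 + 45\right) \left(-8\right) = \left(-18 + 45\right) \left(-8\right) = 27 \left(-8\right) = -216$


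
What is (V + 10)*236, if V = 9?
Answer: 4484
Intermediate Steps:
(V + 10)*236 = (9 + 10)*236 = 19*236 = 4484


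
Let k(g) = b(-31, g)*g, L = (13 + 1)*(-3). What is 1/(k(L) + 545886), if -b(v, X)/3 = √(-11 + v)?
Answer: 10109/5518373922 - 7*I*√42/16555121766 ≈ 1.8319e-6 - 2.7403e-9*I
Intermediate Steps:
L = -42 (L = 14*(-3) = -42)
b(v, X) = -3*√(-11 + v)
k(g) = -3*I*g*√42 (k(g) = (-3*√(-11 - 31))*g = (-3*I*√42)*g = -3*I*g*√42)
1/(k(L) + 545886) = 1/(-3*I*(-42)*√42 + 545886) = 1/(126*I*√42 + 545886) = 1/(545886 + 126*I*√42)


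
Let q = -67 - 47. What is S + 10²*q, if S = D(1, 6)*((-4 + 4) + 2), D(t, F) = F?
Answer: -11388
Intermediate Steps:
q = -114
S = 12 (S = 6*((-4 + 4) + 2) = 6*(0 + 2) = 6*2 = 12)
S + 10²*q = 12 + 10²*(-114) = 12 + 100*(-114) = 12 - 11400 = -11388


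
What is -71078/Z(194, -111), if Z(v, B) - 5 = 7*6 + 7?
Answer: -35539/27 ≈ -1316.3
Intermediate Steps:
Z(v, B) = 54 (Z(v, B) = 5 + (7*6 + 7) = 5 + (42 + 7) = 5 + 49 = 54)
-71078/Z(194, -111) = -71078/54 = -71078*1/54 = -35539/27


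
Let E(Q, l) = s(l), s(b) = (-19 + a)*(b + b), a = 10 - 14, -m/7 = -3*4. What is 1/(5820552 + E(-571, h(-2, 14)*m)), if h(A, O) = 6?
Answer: 1/5797368 ≈ 1.7249e-7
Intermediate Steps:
m = 84 (m = -(-21)*4 = -7*(-12) = 84)
a = -4
s(b) = -46*b (s(b) = (-19 - 4)*(b + b) = -46*b)
E(Q, l) = -46*l
1/(5820552 + E(-571, h(-2, 14)*m)) = 1/(5820552 - 276*84) = 1/(5820552 - 46*504) = 1/(5820552 - 23184) = 1/5797368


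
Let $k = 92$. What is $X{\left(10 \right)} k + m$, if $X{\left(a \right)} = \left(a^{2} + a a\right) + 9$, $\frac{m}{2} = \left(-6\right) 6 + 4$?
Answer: $19164$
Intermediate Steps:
$m = -64$ ($m = 2 \left(\left(-6\right) 6 + 4\right) = 2 \left(-36 + 4\right) = 2 \left(-32\right) = -64$)
$X{\left(a \right)} = 9 + 2 a^{2}$ ($X{\left(a \right)} = \left(a^{2} + a^{2}\right) + 9 = 2 a^{2} + 9 = 9 + 2 a^{2}$)
$X{\left(10 \right)} k + m = \left(9 + 2 \cdot 10^{2}\right) 92 - 64 = \left(9 + 2 \cdot 100\right) 92 - 64 = \left(9 + 200\right) 92 - 64 = 209 \cdot 92 - 64 = 19228 - 64 = 19164$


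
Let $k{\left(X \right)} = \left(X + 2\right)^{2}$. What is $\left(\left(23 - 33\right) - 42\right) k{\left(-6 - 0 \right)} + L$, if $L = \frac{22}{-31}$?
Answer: $- \frac{25814}{31} \approx -832.71$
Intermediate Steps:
$k{\left(X \right)} = \left(2 + X\right)^{2}$
$L = - \frac{22}{31}$ ($L = 22 \left(- \frac{1}{31}\right) = - \frac{22}{31} \approx -0.70968$)
$\left(\left(23 - 33\right) - 42\right) k{\left(-6 - 0 \right)} + L = \left(\left(23 - 33\right) - 42\right) \left(2 - 6\right)^{2} - \frac{22}{31} = \left(-10 - 42\right) \left(2 + \left(-6 + 0\right)\right)^{2} - \frac{22}{31} = - 52 \left(2 - 6\right)^{2} - \frac{22}{31} = - 52 \left(-4\right)^{2} - \frac{22}{31} = \left(-52\right) 16 - \frac{22}{31} = -832 - \frac{22}{31} = - \frac{25814}{31}$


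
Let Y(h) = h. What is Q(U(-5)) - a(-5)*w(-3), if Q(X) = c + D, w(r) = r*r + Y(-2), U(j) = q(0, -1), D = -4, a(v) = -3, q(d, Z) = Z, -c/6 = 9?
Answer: -37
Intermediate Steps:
c = -54 (c = -6*9 = -54)
U(j) = -1
w(r) = -2 + r² (w(r) = r*r - 2 = r² - 2 = -2 + r²)
Q(X) = -58 (Q(X) = -54 - 4 = -58)
Q(U(-5)) - a(-5)*w(-3) = -58 - (-3)*(-2 + (-3)²) = -58 - (-3)*(-2 + 9) = -58 - (-3)*7 = -58 - 1*(-21) = -58 + 21 = -37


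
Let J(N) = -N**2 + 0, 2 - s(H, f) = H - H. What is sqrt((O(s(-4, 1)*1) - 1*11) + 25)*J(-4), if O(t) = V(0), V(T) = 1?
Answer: -16*sqrt(15) ≈ -61.968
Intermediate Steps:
s(H, f) = 2 (s(H, f) = 2 - (H - H) = 2 - 1*0 = 2 + 0 = 2)
O(t) = 1
J(N) = -N**2
sqrt((O(s(-4, 1)*1) - 1*11) + 25)*J(-4) = sqrt((1 - 1*11) + 25)*(-1*(-4)**2) = sqrt((1 - 11) + 25)*(-1*16) = sqrt(-10 + 25)*(-16) = sqrt(15)*(-16) = -16*sqrt(15)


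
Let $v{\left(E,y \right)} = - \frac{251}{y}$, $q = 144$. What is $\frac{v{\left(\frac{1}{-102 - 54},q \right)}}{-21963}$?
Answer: $\frac{251}{3162672} \approx 7.9363 \cdot 10^{-5}$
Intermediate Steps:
$\frac{v{\left(\frac{1}{-102 - 54},q \right)}}{-21963} = \frac{\left(-251\right) \frac{1}{144}}{-21963} = \left(-251\right) \frac{1}{144} \left(- \frac{1}{21963}\right) = \left(- \frac{251}{144}\right) \left(- \frac{1}{21963}\right) = \frac{251}{3162672}$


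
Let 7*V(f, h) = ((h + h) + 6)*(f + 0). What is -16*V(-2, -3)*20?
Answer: 0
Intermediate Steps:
V(f, h) = f*(6 + 2*h)/7 (V(f, h) = (((h + h) + 6)*(f + 0))/7 = ((2*h + 6)*f)/7 = ((6 + 2*h)*f)/7 = (f*(6 + 2*h))/7 = f*(6 + 2*h)/7)
-16*V(-2, -3)*20 = -32*(-2)*(3 - 3)/7*20 = -32*(-2)*0/7*20 = -16*0*20 = 0*20 = 0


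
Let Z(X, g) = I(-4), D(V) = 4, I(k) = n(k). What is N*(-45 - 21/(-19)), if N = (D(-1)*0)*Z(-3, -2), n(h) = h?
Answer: 0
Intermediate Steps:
I(k) = k
Z(X, g) = -4
N = 0 (N = (4*0)*(-4) = 0*(-4) = 0)
N*(-45 - 21/(-19)) = 0*(-45 - 21/(-19)) = 0*(-45 - 21*(-1/19)) = 0*(-45 + 21/19) = 0*(-834/19) = 0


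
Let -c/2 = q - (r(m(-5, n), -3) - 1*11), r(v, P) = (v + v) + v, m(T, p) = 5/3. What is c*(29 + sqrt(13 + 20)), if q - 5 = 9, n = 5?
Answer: -1160 - 40*sqrt(33) ≈ -1389.8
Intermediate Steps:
m(T, p) = 5/3 (m(T, p) = 5*(1/3) = 5/3)
r(v, P) = 3*v (r(v, P) = 2*v + v = 3*v)
q = 14 (q = 5 + 9 = 14)
c = -40 (c = -2*(14 - (3*(5/3) - 1*11)) = -2*(14 - (5 - 11)) = -2*(14 - 1*(-6)) = -2*(14 + 6) = -2*20 = -40)
c*(29 + sqrt(13 + 20)) = -40*(29 + sqrt(13 + 20)) = -40*(29 + sqrt(33)) = -1160 - 40*sqrt(33)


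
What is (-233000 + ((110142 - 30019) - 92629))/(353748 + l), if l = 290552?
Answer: -122753/322150 ≈ -0.38104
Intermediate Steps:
(-233000 + ((110142 - 30019) - 92629))/(353748 + l) = (-233000 + ((110142 - 30019) - 92629))/(353748 + 290552) = (-233000 + (80123 - 92629))/644300 = (-233000 - 12506)*(1/644300) = -245506*1/644300 = -122753/322150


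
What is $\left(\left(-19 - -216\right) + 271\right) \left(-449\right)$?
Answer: $-210132$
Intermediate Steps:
$\left(\left(-19 - -216\right) + 271\right) \left(-449\right) = \left(\left(-19 + 216\right) + 271\right) \left(-449\right) = \left(197 + 271\right) \left(-449\right) = 468 \left(-449\right) = -210132$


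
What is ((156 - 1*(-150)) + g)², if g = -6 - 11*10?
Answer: 36100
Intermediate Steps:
g = -116 (g = -6 - 110 = -116)
((156 - 1*(-150)) + g)² = ((156 - 1*(-150)) - 116)² = ((156 + 150) - 116)² = (306 - 116)² = 190² = 36100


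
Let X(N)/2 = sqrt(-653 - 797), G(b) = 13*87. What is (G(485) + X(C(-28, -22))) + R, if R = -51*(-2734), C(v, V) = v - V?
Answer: 140565 + 10*I*sqrt(58) ≈ 1.4057e+5 + 76.158*I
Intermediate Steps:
G(b) = 1131
R = 139434
X(N) = 10*I*sqrt(58) (X(N) = 2*sqrt(-653 - 797) = 2*sqrt(-1450) = 2*(5*I*sqrt(58)) = 10*I*sqrt(58))
(G(485) + X(C(-28, -22))) + R = (1131 + 10*I*sqrt(58)) + 139434 = 140565 + 10*I*sqrt(58)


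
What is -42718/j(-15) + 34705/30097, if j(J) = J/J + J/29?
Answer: -18642169932/210679 ≈ -88486.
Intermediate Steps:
j(J) = 1 + J/29 (j(J) = 1 + J*(1/29) = 1 + J/29)
-42718/j(-15) + 34705/30097 = -42718/(1 + (1/29)*(-15)) + 34705/30097 = -42718/(1 - 15/29) + 34705*(1/30097) = -42718/14/29 + 34705/30097 = -42718*29/14 + 34705/30097 = -619411/7 + 34705/30097 = -18642169932/210679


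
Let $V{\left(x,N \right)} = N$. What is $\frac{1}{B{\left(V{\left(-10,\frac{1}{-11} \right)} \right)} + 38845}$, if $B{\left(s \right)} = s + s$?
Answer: $\frac{11}{427293} \approx 2.5743 \cdot 10^{-5}$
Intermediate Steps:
$B{\left(s \right)} = 2 s$
$\frac{1}{B{\left(V{\left(-10,\frac{1}{-11} \right)} \right)} + 38845} = \frac{1}{\frac{2}{-11} + 38845} = \frac{1}{2 \left(- \frac{1}{11}\right) + 38845} = \frac{1}{- \frac{2}{11} + 38845} = \frac{1}{\frac{427293}{11}} = \frac{11}{427293}$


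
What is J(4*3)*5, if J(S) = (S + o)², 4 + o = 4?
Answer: 720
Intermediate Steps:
o = 0 (o = -4 + 4 = 0)
J(S) = S² (J(S) = (S + 0)² = S²)
J(4*3)*5 = (4*3)²*5 = 12²*5 = 144*5 = 720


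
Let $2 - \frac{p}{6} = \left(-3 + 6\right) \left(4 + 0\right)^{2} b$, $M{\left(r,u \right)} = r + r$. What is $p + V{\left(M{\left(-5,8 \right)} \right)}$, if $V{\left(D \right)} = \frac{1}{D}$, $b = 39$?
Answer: $- \frac{112201}{10} \approx -11220.0$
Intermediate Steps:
$M{\left(r,u \right)} = 2 r$
$p = -11220$ ($p = 12 - 6 \left(-3 + 6\right) \left(4 + 0\right)^{2} \cdot 39 = 12 - 6 \cdot 3 \cdot 4^{2} \cdot 39 = 12 - 6 \cdot 3 \cdot 16 \cdot 39 = 12 - 6 \cdot 48 \cdot 39 = 12 - 11232 = -11220$)
$p + V{\left(M{\left(-5,8 \right)} \right)} = -11220 + \frac{1}{2 \left(-5\right)} = -11220 + \frac{1}{-10} = -11220 - \frac{1}{10} = - \frac{112201}{10}$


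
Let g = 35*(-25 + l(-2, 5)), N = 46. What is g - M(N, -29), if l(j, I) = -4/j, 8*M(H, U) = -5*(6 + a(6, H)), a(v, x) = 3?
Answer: -6395/8 ≈ -799.38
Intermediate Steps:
M(H, U) = -45/8 (M(H, U) = (-5*(6 + 3))/8 = (-5*9)/8 = (⅛)*(-45) = -45/8)
g = -805 (g = 35*(-25 - 4/(-2)) = 35*(-25 - 4*(-½)) = 35*(-25 + 2) = 35*(-23) = -805)
g - M(N, -29) = -805 - 1*(-45/8) = -805 + 45/8 = -6395/8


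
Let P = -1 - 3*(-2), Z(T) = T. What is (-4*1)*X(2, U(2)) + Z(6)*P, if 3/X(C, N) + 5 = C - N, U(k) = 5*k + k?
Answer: 154/5 ≈ 30.800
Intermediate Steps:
U(k) = 6*k
X(C, N) = 3/(-5 + C - N) (X(C, N) = 3/(-5 + (C - N)) = 3/(-5 + C - N))
P = 5 (P = -1 + 6 = 5)
(-4*1)*X(2, U(2)) + Z(6)*P = (-4*1)*(3/(-5 + 2 - 6*2)) + 6*5 = -12/(-5 + 2 - 1*12) + 30 = -12/(-5 + 2 - 12) + 30 = -12/(-15) + 30 = -12*(-1)/15 + 30 = -4*(-1/5) + 30 = 4/5 + 30 = 154/5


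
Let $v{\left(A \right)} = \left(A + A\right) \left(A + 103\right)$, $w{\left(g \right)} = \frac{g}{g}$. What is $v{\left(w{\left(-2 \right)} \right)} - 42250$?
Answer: $-42042$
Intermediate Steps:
$w{\left(g \right)} = 1$
$v{\left(A \right)} = 2 A \left(103 + A\right)$
$v{\left(w{\left(-2 \right)} \right)} - 42250 = 2 \cdot 1 \left(103 + 1\right) - 42250 = 2 \cdot 1 \cdot 104 - 42250 = 208 - 42250 = -42042$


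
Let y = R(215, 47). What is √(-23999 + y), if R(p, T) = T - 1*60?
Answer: 6*I*√667 ≈ 154.96*I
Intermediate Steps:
R(p, T) = -60 + T (R(p, T) = T - 60 = -60 + T)
y = -13 (y = -60 + 47 = -13)
√(-23999 + y) = √(-23999 - 13) = √(-24012) = 6*I*√667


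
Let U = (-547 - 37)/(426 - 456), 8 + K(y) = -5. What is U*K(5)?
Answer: -3796/15 ≈ -253.07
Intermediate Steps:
K(y) = -13 (K(y) = -8 - 5 = -13)
U = 292/15 (U = -584/(-30) = -584*(-1/30) = 292/15 ≈ 19.467)
U*K(5) = (292/15)*(-13) = -3796/15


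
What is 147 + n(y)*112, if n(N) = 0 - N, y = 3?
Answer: -189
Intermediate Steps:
n(N) = -N
147 + n(y)*112 = 147 - 1*3*112 = 147 - 3*112 = 147 - 336 = -189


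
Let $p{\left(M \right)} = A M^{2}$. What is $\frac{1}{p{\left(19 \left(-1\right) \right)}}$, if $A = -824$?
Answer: $- \frac{1}{297464} \approx -3.3618 \cdot 10^{-6}$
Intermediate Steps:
$p{\left(M \right)} = - 824 M^{2}$
$\frac{1}{p{\left(19 \left(-1\right) \right)}} = \frac{1}{\left(-824\right) \left(19 \left(-1\right)\right)^{2}} = \frac{1}{\left(-824\right) \left(-19\right)^{2}} = \frac{1}{\left(-824\right) 361} = \frac{1}{-297464} = - \frac{1}{297464}$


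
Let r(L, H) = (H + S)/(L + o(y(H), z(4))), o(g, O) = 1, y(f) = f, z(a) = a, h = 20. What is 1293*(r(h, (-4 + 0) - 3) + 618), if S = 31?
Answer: 5603862/7 ≈ 8.0055e+5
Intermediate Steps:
r(L, H) = (31 + H)/(1 + L) (r(L, H) = (H + 31)/(L + 1) = (31 + H)/(1 + L))
1293*(r(h, (-4 + 0) - 3) + 618) = 1293*((31 + ((-4 + 0) - 3))/(1 + 20) + 618) = 1293*((31 + (-4 - 3))/21 + 618) = 1293*((31 - 7)/21 + 618) = 1293*((1/21)*24 + 618) = 1293*(8/7 + 618) = 1293*(4334/7) = 5603862/7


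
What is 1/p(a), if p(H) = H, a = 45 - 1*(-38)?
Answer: 1/83 ≈ 0.012048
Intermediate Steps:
a = 83 (a = 45 + 38 = 83)
1/p(a) = 1/83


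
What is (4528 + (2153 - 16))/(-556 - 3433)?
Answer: -6665/3989 ≈ -1.6708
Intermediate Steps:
(4528 + (2153 - 16))/(-556 - 3433) = (4528 + 2137)/(-3989) = 6665*(-1/3989) = -6665/3989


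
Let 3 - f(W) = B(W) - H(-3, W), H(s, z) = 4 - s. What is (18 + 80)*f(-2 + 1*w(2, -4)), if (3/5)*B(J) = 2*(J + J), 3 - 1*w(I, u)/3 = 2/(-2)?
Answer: -16660/3 ≈ -5553.3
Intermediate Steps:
w(I, u) = 12 (w(I, u) = 9 - 6/(-2) = 9 - 6*(-1)/2 = 9 - 3*(-1) = 9 + 3 = 12)
B(J) = 20*J/3 (B(J) = 5*(2*(J + J))/3 = 5*(2*(2*J))/3 = 5*(4*J)/3 = 20*J/3)
f(W) = 10 - 20*W/3 (f(W) = 3 - (20*W/3 - (4 - 1*(-3))) = 3 - (20*W/3 - (4 + 3)) = 3 - (20*W/3 - 1*7) = 3 - (20*W/3 - 7) = 3 - (-7 + 20*W/3) = 3 + (7 - 20*W/3) = 10 - 20*W/3)
(18 + 80)*f(-2 + 1*w(2, -4)) = (18 + 80)*(10 - 20*(-2 + 1*12)/3) = 98*(10 - 20*(-2 + 12)/3) = 98*(10 - 20/3*10) = 98*(10 - 200/3) = 98*(-170/3) = -16660/3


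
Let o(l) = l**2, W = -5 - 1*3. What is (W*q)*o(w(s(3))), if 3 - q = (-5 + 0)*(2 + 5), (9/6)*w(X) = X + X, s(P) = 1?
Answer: -4864/9 ≈ -540.44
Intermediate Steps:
w(X) = 4*X/3 (w(X) = 2*(X + X)/3 = 2*(2*X)/3 = 4*X/3)
W = -8 (W = -5 - 3 = -8)
q = 38 (q = 3 - (-5 + 0)*(2 + 5) = 3 - (-5)*7 = 3 - 1*(-35) = 3 + 35 = 38)
(W*q)*o(w(s(3))) = (-8*38)*((4/3)*1)**2 = -304*(4/3)**2 = -304*16/9 = -4864/9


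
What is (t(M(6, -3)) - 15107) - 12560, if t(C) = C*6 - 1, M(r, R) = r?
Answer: -27632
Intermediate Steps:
t(C) = -1 + 6*C (t(C) = 6*C - 1 = -1 + 6*C)
(t(M(6, -3)) - 15107) - 12560 = ((-1 + 6*6) - 15107) - 12560 = ((-1 + 36) - 15107) - 12560 = (35 - 15107) - 12560 = -15072 - 12560 = -27632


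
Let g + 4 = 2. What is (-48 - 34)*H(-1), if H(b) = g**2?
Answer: -328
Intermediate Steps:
g = -2 (g = -4 + 2 = -2)
H(b) = 4 (H(b) = (-2)**2 = 4)
(-48 - 34)*H(-1) = (-48 - 34)*4 = -82*4 = -328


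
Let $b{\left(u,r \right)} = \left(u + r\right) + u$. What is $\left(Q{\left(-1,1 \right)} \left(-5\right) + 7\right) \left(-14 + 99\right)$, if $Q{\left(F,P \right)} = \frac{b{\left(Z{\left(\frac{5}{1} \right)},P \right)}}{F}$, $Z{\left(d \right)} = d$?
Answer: $5270$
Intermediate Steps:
$b{\left(u,r \right)} = r + 2 u$ ($b{\left(u,r \right)} = \left(r + u\right) + u = r + 2 u$)
$Q{\left(F,P \right)} = \frac{10 + P}{F}$ ($Q{\left(F,P \right)} = \frac{P + 2 \cdot \frac{5}{1}}{F} = \frac{P + 2 \cdot 5 \cdot 1}{F} = \frac{P + 2 \cdot 5}{F} = \frac{P + 10}{F} = \frac{10 + P}{F}$)
$\left(Q{\left(-1,1 \right)} \left(-5\right) + 7\right) \left(-14 + 99\right) = \left(\frac{10 + 1}{-1} \left(-5\right) + 7\right) \left(-14 + 99\right) = \left(\left(-1\right) 11 \left(-5\right) + 7\right) 85 = \left(\left(-11\right) \left(-5\right) + 7\right) 85 = \left(55 + 7\right) 85 = 62 \cdot 85 = 5270$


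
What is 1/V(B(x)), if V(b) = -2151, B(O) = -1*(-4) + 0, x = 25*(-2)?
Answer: -1/2151 ≈ -0.00046490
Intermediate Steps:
x = -50
B(O) = 4 (B(O) = 4 + 0 = 4)
1/V(B(x)) = 1/(-2151) = -1/2151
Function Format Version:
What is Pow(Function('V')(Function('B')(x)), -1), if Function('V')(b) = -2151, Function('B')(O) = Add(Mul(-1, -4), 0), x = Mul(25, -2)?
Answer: Rational(-1, 2151) ≈ -0.00046490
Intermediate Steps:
x = -50
Function('B')(O) = 4 (Function('B')(O) = Add(4, 0) = 4)
Pow(Function('V')(Function('B')(x)), -1) = Pow(-2151, -1) = Rational(-1, 2151)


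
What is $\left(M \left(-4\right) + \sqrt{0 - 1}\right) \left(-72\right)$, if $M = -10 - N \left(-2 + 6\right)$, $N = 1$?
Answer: $-4032 - 72 i \approx -4032.0 - 72.0 i$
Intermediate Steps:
$M = -14$ ($M = -10 - 1 \left(-2 + 6\right) = -10 - 1 \cdot 4 = -10 - 4 = -14$)
$\left(M \left(-4\right) + \sqrt{0 - 1}\right) \left(-72\right) = \left(\left(-14\right) \left(-4\right) + \sqrt{0 - 1}\right) \left(-72\right) = \left(56 + \sqrt{-1}\right) \left(-72\right) = \left(56 + i\right) \left(-72\right) = -4032 - 72 i$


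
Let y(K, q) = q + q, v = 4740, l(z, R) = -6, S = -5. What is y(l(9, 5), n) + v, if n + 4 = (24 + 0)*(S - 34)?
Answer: 2860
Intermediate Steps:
n = -940 (n = -4 + (24 + 0)*(-5 - 34) = -4 + 24*(-39) = -4 - 936 = -940)
y(K, q) = 2*q
y(l(9, 5), n) + v = 2*(-940) + 4740 = -1880 + 4740 = 2860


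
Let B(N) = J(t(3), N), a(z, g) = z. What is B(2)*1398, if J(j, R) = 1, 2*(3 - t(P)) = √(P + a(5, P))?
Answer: 1398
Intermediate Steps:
t(P) = 3 - √(5 + P)/2 (t(P) = 3 - √(P + 5)/2 = 3 - √(5 + P)/2)
B(N) = 1
B(2)*1398 = 1*1398 = 1398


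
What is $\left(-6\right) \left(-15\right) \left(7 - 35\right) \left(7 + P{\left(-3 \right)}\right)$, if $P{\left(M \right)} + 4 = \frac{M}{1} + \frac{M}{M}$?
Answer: $-2520$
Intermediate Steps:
$P{\left(M \right)} = -3 + M$ ($P{\left(M \right)} = -4 + \left(\frac{M}{1} + \frac{M}{M}\right) = -4 + \left(M 1 + 1\right) = -4 + \left(M + 1\right) = -4 + \left(1 + M\right) = -3 + M$)
$\left(-6\right) \left(-15\right) \left(7 - 35\right) \left(7 + P{\left(-3 \right)}\right) = \left(-6\right) \left(-15\right) \left(7 - 35\right) \left(7 - 6\right) = 90 \left(- 28 \left(7 - 6\right)\right) = 90 \left(\left(-28\right) 1\right) = 90 \left(-28\right) = -2520$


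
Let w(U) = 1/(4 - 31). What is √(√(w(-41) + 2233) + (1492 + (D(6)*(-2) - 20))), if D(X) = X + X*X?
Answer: √(12492 + √180870)/3 ≈ 37.885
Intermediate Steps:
D(X) = X + X²
w(U) = -1/27 (w(U) = 1/(-27) = -1/27)
√(√(w(-41) + 2233) + (1492 + (D(6)*(-2) - 20))) = √(√(-1/27 + 2233) + (1492 + ((6*(1 + 6))*(-2) - 20))) = √(√(60290/27) + (1492 + ((6*7)*(-2) - 20))) = √(√180870/9 + (1492 + (42*(-2) - 20))) = √(√180870/9 + (1492 + (-84 - 20))) = √(√180870/9 + (1492 - 104)) = √(√180870/9 + 1388) = √(1388 + √180870/9)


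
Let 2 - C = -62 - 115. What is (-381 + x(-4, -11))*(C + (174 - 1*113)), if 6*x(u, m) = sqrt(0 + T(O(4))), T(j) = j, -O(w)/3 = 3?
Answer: -91440 + 120*I ≈ -91440.0 + 120.0*I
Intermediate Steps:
C = 179 (C = 2 - (-62 - 115) = 2 - 1*(-177) = 2 + 177 = 179)
O(w) = -9 (O(w) = -3*3 = -9)
x(u, m) = I/2 (x(u, m) = sqrt(0 - 9)/6 = sqrt(-9)/6 = (3*I)/6 = I/2)
(-381 + x(-4, -11))*(C + (174 - 1*113)) = (-381 + I/2)*(179 + (174 - 1*113)) = (-381 + I/2)*(179 + (174 - 113)) = (-381 + I/2)*(179 + 61) = (-381 + I/2)*240 = -91440 + 120*I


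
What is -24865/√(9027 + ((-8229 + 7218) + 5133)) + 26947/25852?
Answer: 26947/25852 - 24865*√1461/4383 ≈ -215.80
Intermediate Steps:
-24865/√(9027 + ((-8229 + 7218) + 5133)) + 26947/25852 = -24865/√(9027 + (-1011 + 5133)) + 26947*(1/25852) = -24865/√(9027 + 4122) + 26947/25852 = -24865*√1461/4383 + 26947/25852 = 26947/25852 - 24865*√1461/4383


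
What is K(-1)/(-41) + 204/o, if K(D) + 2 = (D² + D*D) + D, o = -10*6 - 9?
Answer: -2765/943 ≈ -2.9321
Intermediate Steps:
o = -69 (o = -60 - 9 = -69)
K(D) = -2 + D + 2*D² (K(D) = -2 + ((D² + D*D) + D) = -2 + ((D² + D²) + D) = -2 + (2*D² + D) = -2 + (D + 2*D²) = -2 + D + 2*D²)
K(-1)/(-41) + 204/o = (-2 - 1 + 2*(-1)²)/(-41) + 204/(-69) = (-2 - 1 + 2*1)*(-1/41) + 204*(-1/69) = (-2 - 1 + 2)*(-1/41) - 68/23 = -1*(-1/41) - 68/23 = 1/41 - 68/23 = -2765/943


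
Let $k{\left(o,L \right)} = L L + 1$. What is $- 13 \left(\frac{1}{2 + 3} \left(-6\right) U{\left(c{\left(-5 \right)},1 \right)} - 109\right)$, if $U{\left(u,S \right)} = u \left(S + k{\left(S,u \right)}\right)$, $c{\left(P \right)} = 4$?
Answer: $\frac{12701}{5} \approx 2540.2$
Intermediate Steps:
$k{\left(o,L \right)} = 1 + L^{2}$ ($k{\left(o,L \right)} = L^{2} + 1 = 1 + L^{2}$)
$U{\left(u,S \right)} = u \left(1 + S + u^{2}\right)$ ($U{\left(u,S \right)} = u \left(S + \left(1 + u^{2}\right)\right) = u \left(1 + S + u^{2}\right)$)
$- 13 \left(\frac{1}{2 + 3} \left(-6\right) U{\left(c{\left(-5 \right)},1 \right)} - 109\right) = - 13 \left(\frac{1}{2 + 3} \left(-6\right) 4 \left(1 + 1 + 4^{2}\right) - 109\right) = - 13 \left(\frac{1}{5} \left(-6\right) 4 \left(1 + 1 + 16\right) - 109\right) = - 13 \left(\frac{1}{5} \left(-6\right) 4 \cdot 18 - 109\right) = - 13 \left(\left(- \frac{6}{5}\right) 72 - 109\right) = - 13 \left(- \frac{432}{5} - 109\right) = \left(-13\right) \left(- \frac{977}{5}\right) = \frac{12701}{5}$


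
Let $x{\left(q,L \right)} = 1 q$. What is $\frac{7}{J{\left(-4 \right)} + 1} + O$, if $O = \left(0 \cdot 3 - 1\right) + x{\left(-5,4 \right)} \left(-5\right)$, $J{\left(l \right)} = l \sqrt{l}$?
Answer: $\frac{1567}{65} + \frac{56 i}{65} \approx 24.108 + 0.86154 i$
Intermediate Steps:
$x{\left(q,L \right)} = q$
$J{\left(l \right)} = l^{\frac{3}{2}}$
$O = 24$ ($O = \left(0 \cdot 3 - 1\right) - -25 = \left(0 - 1\right) + 25 = -1 + 25 = 24$)
$\frac{7}{J{\left(-4 \right)} + 1} + O = \frac{7}{\left(-4\right)^{\frac{3}{2}} + 1} + 24 = \frac{7}{- 8 i + 1} + 24 = \frac{7}{1 - 8 i} + 24 = 7 \frac{1 + 8 i}{65} + 24 = \frac{7 \left(1 + 8 i\right)}{65} + 24 = 24 + \frac{7 \left(1 + 8 i\right)}{65}$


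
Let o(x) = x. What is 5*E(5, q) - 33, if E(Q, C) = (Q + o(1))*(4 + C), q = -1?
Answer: 57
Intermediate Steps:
E(Q, C) = (1 + Q)*(4 + C) (E(Q, C) = (Q + 1)*(4 + C) = (1 + Q)*(4 + C))
5*E(5, q) - 33 = 5*(4 - 1 + 4*5 - 1*5) - 33 = 5*(4 - 1 + 20 - 5) - 33 = 5*18 - 33 = 90 - 33 = 57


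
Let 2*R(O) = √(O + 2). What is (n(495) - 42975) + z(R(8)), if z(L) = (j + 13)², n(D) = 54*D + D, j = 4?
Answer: -15461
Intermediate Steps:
R(O) = √(2 + O)/2 (R(O) = √(O + 2)/2 = √(2 + O)/2)
n(D) = 55*D
z(L) = 289 (z(L) = (4 + 13)² = 17² = 289)
(n(495) - 42975) + z(R(8)) = (55*495 - 42975) + 289 = (27225 - 42975) + 289 = -15750 + 289 = -15461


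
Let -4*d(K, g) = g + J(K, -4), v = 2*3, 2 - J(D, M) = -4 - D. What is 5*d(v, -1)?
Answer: -55/4 ≈ -13.750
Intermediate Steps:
J(D, M) = 6 + D (J(D, M) = 2 - (-4 - D) = 2 + (4 + D) = 6 + D)
v = 6
d(K, g) = -3/2 - K/4 - g/4 (d(K, g) = -(g + (6 + K))/4 = -(6 + K + g)/4 = -3/2 - K/4 - g/4)
5*d(v, -1) = 5*(-3/2 - ¼*6 - ¼*(-1)) = 5*(-3/2 - 3/2 + ¼) = 5*(-11/4) = -55/4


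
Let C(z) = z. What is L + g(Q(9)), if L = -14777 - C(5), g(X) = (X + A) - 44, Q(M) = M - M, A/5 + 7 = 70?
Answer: -14511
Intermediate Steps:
A = 315 (A = -35 + 5*70 = -35 + 350 = 315)
Q(M) = 0
g(X) = 271 + X (g(X) = (X + 315) - 44 = (315 + X) - 44 = 271 + X)
L = -14782 (L = -14777 - 1*5 = -14777 - 5 = -14782)
L + g(Q(9)) = -14782 + (271 + 0) = -14782 + 271 = -14511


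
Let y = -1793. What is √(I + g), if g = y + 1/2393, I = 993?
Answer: 3*I*√509017423/2393 ≈ 28.284*I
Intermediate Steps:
g = -4290648/2393 (g = -1793 + 1/2393 = -4290648/2393 ≈ -1793.0)
√(I + g) = √(993 - 4290648/2393) = √(-1914399/2393) = 3*I*√509017423/2393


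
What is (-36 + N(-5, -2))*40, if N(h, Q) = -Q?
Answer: -1360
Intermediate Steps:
(-36 + N(-5, -2))*40 = (-36 - 1*(-2))*40 = (-36 + 2)*40 = -34*40 = -1360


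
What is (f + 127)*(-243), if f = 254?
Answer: -92583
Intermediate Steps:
(f + 127)*(-243) = (254 + 127)*(-243) = 381*(-243) = -92583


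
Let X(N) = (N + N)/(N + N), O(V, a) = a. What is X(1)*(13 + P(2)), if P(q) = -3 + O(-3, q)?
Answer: 12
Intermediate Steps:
X(N) = 1 (X(N) = (2*N)/((2*N)) = (2*N)*(1/(2*N)) = 1)
P(q) = -3 + q
X(1)*(13 + P(2)) = 1*(13 + (-3 + 2)) = 1*(13 - 1) = 1*12 = 12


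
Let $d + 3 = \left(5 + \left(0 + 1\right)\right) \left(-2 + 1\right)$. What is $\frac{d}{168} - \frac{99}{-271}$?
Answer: $\frac{4731}{15176} \approx 0.31174$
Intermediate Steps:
$d = -9$ ($d = -3 + \left(5 + \left(0 + 1\right)\right) \left(-2 + 1\right) = -3 + \left(5 + 1\right) \left(-1\right) = -3 + 6 \left(-1\right) = -3 - 6 = -9$)
$\frac{d}{168} - \frac{99}{-271} = - \frac{9}{168} - \frac{99}{-271} = \left(-9\right) \frac{1}{168} - - \frac{99}{271} = - \frac{3}{56} + \frac{99}{271} = \frac{4731}{15176}$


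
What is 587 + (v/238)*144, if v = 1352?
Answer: 167197/119 ≈ 1405.0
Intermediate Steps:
587 + (v/238)*144 = 587 + (1352/238)*144 = 587 + (1352*(1/238))*144 = 587 + (676/119)*144 = 587 + 97344/119 = 167197/119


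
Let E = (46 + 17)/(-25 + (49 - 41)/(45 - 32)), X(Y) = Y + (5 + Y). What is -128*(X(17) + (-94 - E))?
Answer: 2126848/317 ≈ 6709.3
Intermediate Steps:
X(Y) = 5 + 2*Y
E = -819/317 (E = 63/(-25 + 8/13) = 63/(-317/13) = 63*(-13/317) = -819/317 ≈ -2.5836)
-128*(X(17) + (-94 - E)) = -128*((5 + 2*17) + (-94 - 1*(-819/317))) = -128*((5 + 34) + (-94 + 819/317)) = -128*(39 - 28979/317) = -128*(-16616/317) = 2126848/317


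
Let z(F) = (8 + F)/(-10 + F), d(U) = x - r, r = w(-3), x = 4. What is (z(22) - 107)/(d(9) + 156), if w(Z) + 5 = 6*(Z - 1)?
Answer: -209/378 ≈ -0.55291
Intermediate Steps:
w(Z) = -11 + 6*Z (w(Z) = -5 + 6*(Z - 1) = -5 + 6*(-1 + Z) = -5 + (-6 + 6*Z) = -11 + 6*Z)
r = -29 (r = -11 + 6*(-3) = -11 - 18 = -29)
d(U) = 33 (d(U) = 4 - 1*(-29) = 4 + 29 = 33)
z(F) = (8 + F)/(-10 + F)
(z(22) - 107)/(d(9) + 156) = ((8 + 22)/(-10 + 22) - 107)/(33 + 156) = (30/12 - 107)/189 = ((1/12)*30 - 107)*(1/189) = (5/2 - 107)*(1/189) = -209/2*1/189 = -209/378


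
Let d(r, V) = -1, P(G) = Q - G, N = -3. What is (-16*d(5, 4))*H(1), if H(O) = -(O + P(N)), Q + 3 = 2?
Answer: -48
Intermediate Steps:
Q = -1 (Q = -3 + 2 = -1)
P(G) = -1 - G
H(O) = -2 - O (H(O) = -(O + (-1 - 1*(-3))) = -(O + (-1 + 3)) = -(O + 2) = -(2 + O) = -2 - O)
(-16*d(5, 4))*H(1) = (-16*(-1))*(-2 - 1*1) = 16*(-2 - 1) = 16*(-3) = -48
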